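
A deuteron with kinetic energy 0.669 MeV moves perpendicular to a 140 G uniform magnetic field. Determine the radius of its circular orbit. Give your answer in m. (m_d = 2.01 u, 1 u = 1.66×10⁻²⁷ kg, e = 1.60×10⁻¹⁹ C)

Convert the energy: K = 0.669 MeV = 1.07×10^-13 J.
v = √(2K/m) = √(2·1.07×10^-13/3.34×10^-27) = 8.01×10^6 m/s.
r = mv/(qB) = (3.34×10^-27)(8.01×10^6) / [(1×1.60×10^-19)(0.0140)] = 11.9 m.

r ≈ 11.9 m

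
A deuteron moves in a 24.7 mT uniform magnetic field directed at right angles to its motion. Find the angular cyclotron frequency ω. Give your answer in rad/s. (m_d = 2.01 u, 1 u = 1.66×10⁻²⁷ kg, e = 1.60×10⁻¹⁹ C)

ω = qB/m = (1×1.60×10^-19)(0.0247) / (3.34×10^-27) = 1.18×10^6 rad/s.

ω ≈ 1.18×10^6 rad/s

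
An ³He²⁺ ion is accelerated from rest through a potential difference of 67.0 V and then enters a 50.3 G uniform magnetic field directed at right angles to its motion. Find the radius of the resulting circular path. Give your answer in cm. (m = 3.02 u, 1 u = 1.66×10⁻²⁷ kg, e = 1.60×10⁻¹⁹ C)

r ≈ 28.8 cm

The kinetic energy gained is K = qV = (2×1.60×10^-19)(67.0) = 2.14×10^-17 J.
v = √(2K/m) = 9.25×10^4 m/s.
r = mv/(qB) = (5.01×10^-27)(9.25×10^4) / [(2×1.60×10^-19)(5.03×10^-3)] = 0.288 m.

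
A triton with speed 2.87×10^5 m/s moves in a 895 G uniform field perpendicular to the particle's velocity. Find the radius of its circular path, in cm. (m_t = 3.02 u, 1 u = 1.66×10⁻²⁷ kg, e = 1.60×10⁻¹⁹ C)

The magnetic force provides the centripetal force: qvB = mv²/r, so r = mv/(qB).
r = (5.01×10^-27 kg)(2.87×10^5 m/s) / [(1×1.60×10^-19 C)(0.0895 T)] = 0.100 m.

r ≈ 10.0 cm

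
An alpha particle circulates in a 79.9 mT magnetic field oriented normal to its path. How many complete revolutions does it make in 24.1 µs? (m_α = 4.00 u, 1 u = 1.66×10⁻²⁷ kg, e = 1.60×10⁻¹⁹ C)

T = 2πm/(qB) = 2π(6.64×10^-27) / [(2×1.60×10^-19)(0.0799)] = 1.6317×10^-6 s.
N = t/T = 2.41×10^-5 / 1.6317×10^-6 ≈ 14.77, so 14 complete revolutions.

N = 14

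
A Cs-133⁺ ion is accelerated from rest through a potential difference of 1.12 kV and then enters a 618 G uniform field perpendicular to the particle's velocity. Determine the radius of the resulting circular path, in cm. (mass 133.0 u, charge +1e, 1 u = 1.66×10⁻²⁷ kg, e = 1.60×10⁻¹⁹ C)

The kinetic energy gained is K = qV = (1×1.60×10^-19)(1120) = 1.79×10^-16 J.
v = √(2K/m) = 4.03×10^4 m/s.
r = mv/(qB) = (2.21×10^-25)(4.03×10^4) / [(1×1.60×10^-19)(0.0618)] = 0.900 m.

r ≈ 90.0 cm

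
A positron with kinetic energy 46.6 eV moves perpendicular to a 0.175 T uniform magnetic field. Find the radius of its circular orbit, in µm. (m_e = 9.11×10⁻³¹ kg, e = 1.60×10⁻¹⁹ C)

r ≈ 132 µm

Convert the energy: K = 46.6 eV = 7.46×10^-18 J.
v = √(2K/m) = √(2·7.46×10^-18/9.11×10^-31) = 4.05×10^6 m/s.
r = mv/(qB) = (9.11×10^-31)(4.05×10^6) / [(1×1.60×10^-19)(0.175)] = 1.32×10^-4 m.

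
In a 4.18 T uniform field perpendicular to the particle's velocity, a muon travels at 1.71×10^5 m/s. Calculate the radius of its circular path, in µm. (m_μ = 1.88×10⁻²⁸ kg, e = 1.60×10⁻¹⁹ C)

The magnetic force provides the centripetal force: qvB = mv²/r, so r = mv/(qB).
r = (1.88×10^-28 kg)(1.71×10^5 m/s) / [(1×1.60×10^-19 C)(4.18 T)] = 4.81×10^-5 m.

r ≈ 48.1 µm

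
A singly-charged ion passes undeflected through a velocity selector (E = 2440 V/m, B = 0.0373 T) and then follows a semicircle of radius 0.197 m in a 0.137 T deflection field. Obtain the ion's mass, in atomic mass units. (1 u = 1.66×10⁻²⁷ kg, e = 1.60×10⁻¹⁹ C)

v = E/B₁ = 6.54×10^4 m/s.
From r = mv/(qB₂), m = qB₂r/v = (1×1.60×10^-19)(0.137)(0.197) / (6.54×10^4) = 6.60×10^-26 kg.
In atomic mass units: m = 6.60×10^-26 / 1.66×10^-27 = 39.8 u.

m ≈ 39.8 u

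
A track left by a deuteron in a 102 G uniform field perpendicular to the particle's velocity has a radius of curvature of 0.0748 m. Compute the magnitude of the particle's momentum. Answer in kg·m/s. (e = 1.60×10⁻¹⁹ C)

Since qvB = mv²/r, the momentum p = mv = qBr.
p = (1×1.60×10^-19)(0.0102)(0.0748) = 1.22×10^-22 kg·m/s.

p ≈ 1.22×10^-22 kg·m/s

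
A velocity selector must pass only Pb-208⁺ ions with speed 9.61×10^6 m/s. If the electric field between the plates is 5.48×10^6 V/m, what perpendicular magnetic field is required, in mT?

qE = qvB ⇒ B = E/v = (5.48×10^6) / (9.61×10^6) = 0.570 T.

B ≈ 570 mT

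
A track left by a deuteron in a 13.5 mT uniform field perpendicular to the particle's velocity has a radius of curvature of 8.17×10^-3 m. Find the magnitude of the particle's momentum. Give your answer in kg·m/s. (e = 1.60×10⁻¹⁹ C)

p ≈ 1.76×10^-23 kg·m/s

Since qvB = mv²/r, the momentum p = mv = qBr.
p = (1×1.60×10^-19)(0.0135)(8.17×10^-3) = 1.76×10^-23 kg·m/s.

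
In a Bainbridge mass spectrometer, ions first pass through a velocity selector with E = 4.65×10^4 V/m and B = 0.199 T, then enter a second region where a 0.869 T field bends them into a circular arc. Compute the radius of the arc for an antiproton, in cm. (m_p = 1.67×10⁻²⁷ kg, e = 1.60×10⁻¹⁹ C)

The selector passes v = E/B = 4.65×10^4/0.199 = 2.34×10^5 m/s.
In the deflection region, r = mv/(qB₂) = (1.67×10^-27)(2.34×10^5) / [(1×1.60×10^-19)(0.869)] = 2.81×10^-3 m.

r ≈ 0.281 cm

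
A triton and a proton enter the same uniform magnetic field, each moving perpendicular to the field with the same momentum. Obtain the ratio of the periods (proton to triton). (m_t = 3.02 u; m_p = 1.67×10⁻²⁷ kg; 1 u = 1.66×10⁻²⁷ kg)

ratio ≈ 0.333

T = 2πm/(qB) is independent of speed, so T₂/T₁ = (m₂/q₂)/(m₁/q₁).
T_{proton}/T_{triton} = (1.67×10^-27/1e) / (5.01×10^-27/1e) = 0.333.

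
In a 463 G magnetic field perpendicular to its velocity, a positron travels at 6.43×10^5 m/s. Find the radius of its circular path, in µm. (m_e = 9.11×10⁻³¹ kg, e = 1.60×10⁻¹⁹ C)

The magnetic force provides the centripetal force: qvB = mv²/r, so r = mv/(qB).
r = (9.11×10^-31 kg)(6.43×10^5 m/s) / [(1×1.60×10^-19 C)(0.0463 T)] = 7.91×10^-5 m.

r ≈ 79.1 µm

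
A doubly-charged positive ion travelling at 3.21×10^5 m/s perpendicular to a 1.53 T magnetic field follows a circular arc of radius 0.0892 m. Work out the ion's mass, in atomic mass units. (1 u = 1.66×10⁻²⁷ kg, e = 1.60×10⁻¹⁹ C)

m ≈ 82.0 u

qvB = mv²/r ⇒ m = qBr/v.
m = (2×1.60×10^-19)(1.53)(0.0892) / (3.21×10^5) = 1.36×10^-25 kg = 82.0 u.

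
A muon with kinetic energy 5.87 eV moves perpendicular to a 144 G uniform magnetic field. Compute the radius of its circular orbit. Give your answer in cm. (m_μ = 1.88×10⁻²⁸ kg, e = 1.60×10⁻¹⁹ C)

r ≈ 0.816 cm

Convert the energy: K = 5.87 eV = 9.39×10^-19 J.
v = √(2K/m) = √(2·9.39×10^-19/1.88×10^-28) = 10.00×10^4 m/s.
r = mv/(qB) = (1.88×10^-28)(10.00×10^4) / [(1×1.60×10^-19)(0.0144)] = 8.16×10^-3 m.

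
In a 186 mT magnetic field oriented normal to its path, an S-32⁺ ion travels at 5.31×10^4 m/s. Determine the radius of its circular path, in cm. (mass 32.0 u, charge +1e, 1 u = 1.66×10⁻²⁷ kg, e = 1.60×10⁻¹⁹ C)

The magnetic force provides the centripetal force: qvB = mv²/r, so r = mv/(qB).
r = (5.31×10^-26 kg)(5.31×10^4 m/s) / [(1×1.60×10^-19 C)(0.186 T)] = 0.0948 m.

r ≈ 9.48 cm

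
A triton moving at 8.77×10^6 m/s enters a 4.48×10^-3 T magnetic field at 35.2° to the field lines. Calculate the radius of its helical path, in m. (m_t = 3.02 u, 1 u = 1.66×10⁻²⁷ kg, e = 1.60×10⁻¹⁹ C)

r ≈ 35.4 m

Only the perpendicular component v⊥ = v sin35.2° = 5.06×10^6 m/s is bent by the field.
r = m v⊥ /(qB) = (5.01×10^-27)(5.06×10^6) / [(1×1.60×10^-19)(4.48×10^-3)] = 35.4 m.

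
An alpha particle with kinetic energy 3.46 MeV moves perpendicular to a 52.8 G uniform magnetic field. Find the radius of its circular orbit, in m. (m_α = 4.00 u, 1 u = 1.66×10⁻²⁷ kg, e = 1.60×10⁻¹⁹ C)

Convert the energy: K = 3.46 MeV = 5.54×10^-13 J.
v = √(2K/m) = √(2·5.54×10^-13/6.64×10^-27) = 1.29×10^7 m/s.
r = mv/(qB) = (6.64×10^-27)(1.29×10^7) / [(2×1.60×10^-19)(5.28×10^-3)] = 50.7 m.

r ≈ 50.7 m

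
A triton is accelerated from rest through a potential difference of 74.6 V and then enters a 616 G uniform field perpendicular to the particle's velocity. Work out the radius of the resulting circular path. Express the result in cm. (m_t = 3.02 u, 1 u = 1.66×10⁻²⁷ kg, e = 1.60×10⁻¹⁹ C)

r ≈ 3.51 cm

The kinetic energy gained is K = qV = (1×1.60×10^-19)(74.6) = 1.19×10^-17 J.
v = √(2K/m) = 6.90×10^4 m/s.
r = mv/(qB) = (5.01×10^-27)(6.90×10^4) / [(1×1.60×10^-19)(0.0616)] = 0.0351 m.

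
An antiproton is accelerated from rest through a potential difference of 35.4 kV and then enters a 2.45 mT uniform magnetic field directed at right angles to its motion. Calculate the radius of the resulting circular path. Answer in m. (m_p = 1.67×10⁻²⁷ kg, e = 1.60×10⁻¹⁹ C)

r ≈ 11.1 m

The kinetic energy gained is K = qV = (1×1.60×10^-19)(3.54×10^4) = 5.66×10^-15 J.
v = √(2K/m) = 2.60×10^6 m/s.
r = mv/(qB) = (1.67×10^-27)(2.60×10^6) / [(1×1.60×10^-19)(2.45×10^-3)] = 11.1 m.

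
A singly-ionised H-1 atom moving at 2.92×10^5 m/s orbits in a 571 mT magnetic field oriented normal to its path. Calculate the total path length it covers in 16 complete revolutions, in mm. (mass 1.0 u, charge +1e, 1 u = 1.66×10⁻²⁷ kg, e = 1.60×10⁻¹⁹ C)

L ≈ 533 mm

r = mv/(qB) = 5.31×10^-3 m, so one revolution covers 2πr = 0.0333 m.
In 16 revolutions: L = 16·2πr = 0.533 m.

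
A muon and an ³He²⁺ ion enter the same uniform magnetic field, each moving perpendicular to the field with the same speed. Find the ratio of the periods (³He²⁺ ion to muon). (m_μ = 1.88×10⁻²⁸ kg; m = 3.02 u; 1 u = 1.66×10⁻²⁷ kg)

ratio ≈ 13.3

T = 2πm/(qB) is independent of speed, so T₂/T₁ = (m₂/q₂)/(m₁/q₁).
T_{³He²⁺ ion}/T_{muon} = (5.01×10^-27/2e) / (1.88×10^-28/1e) = 13.3.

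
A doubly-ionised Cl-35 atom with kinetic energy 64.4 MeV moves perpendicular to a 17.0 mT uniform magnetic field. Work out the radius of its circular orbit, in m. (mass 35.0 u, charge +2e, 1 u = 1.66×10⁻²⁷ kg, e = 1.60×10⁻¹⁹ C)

r ≈ 201 m

Convert the energy: K = 64.4 MeV = 1.03×10^-11 J.
v = √(2K/m) = √(2·1.03×10^-11/5.81×10^-26) = 1.88×10^7 m/s.
r = mv/(qB) = (5.81×10^-26)(1.88×10^7) / [(2×1.60×10^-19)(0.0170)] = 201 m.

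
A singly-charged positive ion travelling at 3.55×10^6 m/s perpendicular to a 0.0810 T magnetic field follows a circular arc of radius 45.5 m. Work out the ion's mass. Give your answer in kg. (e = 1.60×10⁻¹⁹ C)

m ≈ 1.66×10^-25 kg

qvB = mv²/r ⇒ m = qBr/v.
m = (1×1.60×10^-19)(0.0810)(45.5) / (3.55×10^6) = 1.66×10^-25 kg.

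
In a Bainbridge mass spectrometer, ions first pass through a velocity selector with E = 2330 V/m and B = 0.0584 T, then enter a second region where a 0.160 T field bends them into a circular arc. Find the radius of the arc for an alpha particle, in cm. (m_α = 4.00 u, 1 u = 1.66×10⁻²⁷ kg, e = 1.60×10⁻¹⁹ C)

The selector passes v = E/B = 2330/0.0584 = 3.99×10^4 m/s.
In the deflection region, r = mv/(qB₂) = (6.64×10^-27)(3.99×10^4) / [(2×1.60×10^-19)(0.160)] = 5.17×10^-3 m.

r ≈ 0.517 cm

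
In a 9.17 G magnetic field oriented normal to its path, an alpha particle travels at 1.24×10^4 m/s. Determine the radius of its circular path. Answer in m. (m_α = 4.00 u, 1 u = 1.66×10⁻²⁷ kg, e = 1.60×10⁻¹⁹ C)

The magnetic force provides the centripetal force: qvB = mv²/r, so r = mv/(qB).
r = (6.64×10^-27 kg)(1.24×10^4 m/s) / [(2×1.60×10^-19 C)(9.17×10^-4 T)] = 0.281 m.

r ≈ 0.281 m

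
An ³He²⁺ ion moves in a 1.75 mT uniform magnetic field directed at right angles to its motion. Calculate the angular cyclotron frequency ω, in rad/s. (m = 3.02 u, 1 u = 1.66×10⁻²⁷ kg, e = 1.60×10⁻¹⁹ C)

ω ≈ 1.12×10^5 rad/s

ω = qB/m = (2×1.60×10^-19)(1.75×10^-3) / (5.01×10^-27) = 1.12×10^5 rad/s.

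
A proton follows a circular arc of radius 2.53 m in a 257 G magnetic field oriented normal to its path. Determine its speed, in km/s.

From qvB = mv²/r, v = qBr/m.
v = (1×1.60×10^-19)(0.0257)(2.53) / (1.67×10^-27) = 6.23×10^6 m/s.

v ≈ 6230 km/s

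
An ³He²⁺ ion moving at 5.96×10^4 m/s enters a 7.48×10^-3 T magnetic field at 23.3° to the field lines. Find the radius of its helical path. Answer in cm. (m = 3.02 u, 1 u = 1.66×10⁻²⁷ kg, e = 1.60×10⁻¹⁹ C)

r ≈ 4.94 cm

Only the perpendicular component v⊥ = v sin23.3° = 2.36×10^4 m/s is bent by the field.
r = m v⊥ /(qB) = (5.01×10^-27)(2.36×10^4) / [(2×1.60×10^-19)(7.48×10^-3)] = 0.0494 m.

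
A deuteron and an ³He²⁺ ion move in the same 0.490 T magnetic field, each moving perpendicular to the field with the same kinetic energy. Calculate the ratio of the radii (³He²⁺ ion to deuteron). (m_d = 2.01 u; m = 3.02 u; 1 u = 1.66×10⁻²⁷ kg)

r = √(2mK)/(qB) ⇒ at equal K, r ∝ √m/q.
r_{³He²⁺ ion}/r_{deuteron} = 0.613.

ratio ≈ 0.613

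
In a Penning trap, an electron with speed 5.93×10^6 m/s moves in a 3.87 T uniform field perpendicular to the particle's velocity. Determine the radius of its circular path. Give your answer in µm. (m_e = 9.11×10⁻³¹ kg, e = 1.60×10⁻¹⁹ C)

r ≈ 8.72 µm

The magnetic force provides the centripetal force: qvB = mv²/r, so r = mv/(qB).
r = (9.11×10^-31 kg)(5.93×10^6 m/s) / [(1×1.60×10^-19 C)(3.87 T)] = 8.72×10^-6 m.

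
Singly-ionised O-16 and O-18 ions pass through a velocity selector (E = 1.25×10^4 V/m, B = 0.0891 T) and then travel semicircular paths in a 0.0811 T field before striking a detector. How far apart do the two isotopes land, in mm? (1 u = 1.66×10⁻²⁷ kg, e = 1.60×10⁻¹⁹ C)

Both emerge at v = E/B₁ = 1.40×10^5 m/s.
r = mv/(qB₂), so r₁ = 0.2872 m and r₂ = 0.3231 m, giving Δr = 0.0359 m.
After a semicircle each ion lands a diameter 2r from the entry slit, so the separation is 2Δr = 0.0718 m.

Δd ≈ 71.8 mm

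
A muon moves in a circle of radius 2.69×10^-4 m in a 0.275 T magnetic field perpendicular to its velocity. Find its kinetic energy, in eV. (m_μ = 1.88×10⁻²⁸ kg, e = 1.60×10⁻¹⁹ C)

v = qBr/m = (1×1.60×10^-19)(0.275)(2.69×10^-4) / (1.88×10^-28) = 6.30×10^4 m/s.
K = ½mv² = 0.5·(1.88×10^-28)·(6.30×10^4)² = 3.73×10^-19 J = 2.33 eV.

K ≈ 2.33 eV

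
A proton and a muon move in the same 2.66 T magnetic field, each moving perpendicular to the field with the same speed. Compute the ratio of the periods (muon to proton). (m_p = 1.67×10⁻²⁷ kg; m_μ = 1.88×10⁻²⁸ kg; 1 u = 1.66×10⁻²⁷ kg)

ratio ≈ 0.113

T = 2πm/(qB) is independent of speed, so T₂/T₁ = (m₂/q₂)/(m₁/q₁).
T_{muon}/T_{proton} = (1.88×10^-28/1e) / (1.67×10^-27/1e) = 0.113.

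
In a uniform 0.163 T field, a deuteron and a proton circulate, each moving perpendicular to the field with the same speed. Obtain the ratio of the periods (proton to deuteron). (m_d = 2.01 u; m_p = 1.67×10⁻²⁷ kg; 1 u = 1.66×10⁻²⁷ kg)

T = 2πm/(qB) is independent of speed, so T₂/T₁ = (m₂/q₂)/(m₁/q₁).
T_{proton}/T_{deuteron} = (1.67×10^-27/1e) / (3.34×10^-27/1e) = 0.501.

ratio ≈ 0.501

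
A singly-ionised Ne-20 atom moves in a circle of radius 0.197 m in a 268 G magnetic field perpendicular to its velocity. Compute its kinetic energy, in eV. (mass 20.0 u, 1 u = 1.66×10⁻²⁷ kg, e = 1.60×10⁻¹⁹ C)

v = qBr/m = (1×1.60×10^-19)(0.0268)(0.197) / (3.32×10^-26) = 2.54×10^4 m/s.
K = ½mv² = 0.5·(3.32×10^-26)·(2.54×10^4)² = 1.07×10^-17 J = 67.2 eV.

K ≈ 67.2 eV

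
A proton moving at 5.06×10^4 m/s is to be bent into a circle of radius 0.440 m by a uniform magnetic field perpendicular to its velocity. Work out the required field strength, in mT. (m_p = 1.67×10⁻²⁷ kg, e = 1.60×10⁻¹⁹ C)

qvB = mv²/r gives B = mv/(qr).
B = (1.67×10^-27)(5.06×10^4) / [(1×1.60×10^-19)(0.440)] = 1.20×10^-3 T.

B ≈ 1.20 mT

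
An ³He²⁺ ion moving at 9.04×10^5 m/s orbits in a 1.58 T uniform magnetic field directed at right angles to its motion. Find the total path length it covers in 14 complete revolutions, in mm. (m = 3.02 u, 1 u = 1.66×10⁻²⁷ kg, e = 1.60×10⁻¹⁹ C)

r = mv/(qB) = 8.96×10^-3 m, so one revolution covers 2πr = 0.0563 m.
In 14 revolutions: L = 14·2πr = 0.788 m.

L ≈ 788 mm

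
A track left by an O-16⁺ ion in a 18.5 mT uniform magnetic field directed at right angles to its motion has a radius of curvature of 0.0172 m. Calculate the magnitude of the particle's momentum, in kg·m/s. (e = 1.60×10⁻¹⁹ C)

p ≈ 5.09×10^-23 kg·m/s

Since qvB = mv²/r, the momentum p = mv = qBr.
p = (1×1.60×10^-19)(0.0185)(0.0172) = 5.09×10^-23 kg·m/s.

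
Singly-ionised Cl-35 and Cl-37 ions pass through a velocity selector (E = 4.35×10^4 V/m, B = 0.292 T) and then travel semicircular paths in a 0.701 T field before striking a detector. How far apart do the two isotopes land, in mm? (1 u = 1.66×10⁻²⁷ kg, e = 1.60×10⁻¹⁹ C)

Both emerge at v = E/B₁ = 1.49×10^5 m/s.
r = mv/(qB₂), so r₁ = 0.07717 m and r₂ = 0.08158 m, giving Δr = 4.41×10^-3 m.
After a semicircle each ion lands a diameter 2r from the entry slit, so the separation is 2Δr = 8.82×10^-3 m.

Δd ≈ 8.82 mm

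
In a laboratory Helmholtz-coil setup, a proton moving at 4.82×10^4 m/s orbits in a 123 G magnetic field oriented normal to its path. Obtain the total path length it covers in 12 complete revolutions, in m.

L ≈ 3.08 m

r = mv/(qB) = 0.0409 m, so one revolution covers 2πr = 0.257 m.
In 12 revolutions: L = 12·2πr = 3.08 m.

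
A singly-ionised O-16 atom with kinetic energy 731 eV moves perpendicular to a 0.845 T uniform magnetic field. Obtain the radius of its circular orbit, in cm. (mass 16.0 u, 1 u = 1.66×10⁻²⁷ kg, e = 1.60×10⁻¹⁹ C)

Convert the energy: K = 731 eV = 1.17×10^-16 J.
v = √(2K/m) = √(2·1.17×10^-16/2.66×10^-26) = 9.38×10^4 m/s.
r = mv/(qB) = (2.66×10^-26)(9.38×10^4) / [(1×1.60×10^-19)(0.845)] = 0.0184 m.

r ≈ 1.84 cm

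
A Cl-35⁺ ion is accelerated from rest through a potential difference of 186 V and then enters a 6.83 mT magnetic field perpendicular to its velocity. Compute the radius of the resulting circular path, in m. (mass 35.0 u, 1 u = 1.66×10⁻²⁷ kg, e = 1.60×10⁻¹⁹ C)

The kinetic energy gained is K = qV = (1×1.60×10^-19)(186) = 2.98×10^-17 J.
v = √(2K/m) = 3.20×10^4 m/s.
r = mv/(qB) = (5.81×10^-26)(3.20×10^4) / [(1×1.60×10^-19)(6.83×10^-3)] = 1.70 m.

r ≈ 1.70 m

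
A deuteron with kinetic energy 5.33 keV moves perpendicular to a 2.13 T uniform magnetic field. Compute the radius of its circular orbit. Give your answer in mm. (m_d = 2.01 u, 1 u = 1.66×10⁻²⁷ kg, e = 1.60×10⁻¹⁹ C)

Convert the energy: K = 5.33 keV = 8.53×10^-16 J.
v = √(2K/m) = √(2·8.53×10^-16/3.34×10^-27) = 7.15×10^5 m/s.
r = mv/(qB) = (3.34×10^-27)(7.15×10^5) / [(1×1.60×10^-19)(2.13)] = 7.00×10^-3 m.

r ≈ 7.00 mm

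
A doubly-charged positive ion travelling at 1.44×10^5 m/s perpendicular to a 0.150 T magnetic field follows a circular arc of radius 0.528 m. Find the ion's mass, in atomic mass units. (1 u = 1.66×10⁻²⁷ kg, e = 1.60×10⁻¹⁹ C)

qvB = mv²/r ⇒ m = qBr/v.
m = (2×1.60×10^-19)(0.150)(0.528) / (1.44×10^5) = 1.76×10^-25 kg = 106 u.

m ≈ 106 u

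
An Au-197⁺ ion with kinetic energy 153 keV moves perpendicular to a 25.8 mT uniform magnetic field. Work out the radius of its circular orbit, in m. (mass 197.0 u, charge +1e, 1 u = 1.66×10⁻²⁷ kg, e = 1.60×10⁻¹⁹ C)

r ≈ 30.7 m

Convert the energy: K = 153 keV = 2.45×10^-14 J.
v = √(2K/m) = √(2·2.45×10^-14/3.27×10^-25) = 3.87×10^5 m/s.
r = mv/(qB) = (3.27×10^-25)(3.87×10^5) / [(1×1.60×10^-19)(0.0258)] = 30.7 m.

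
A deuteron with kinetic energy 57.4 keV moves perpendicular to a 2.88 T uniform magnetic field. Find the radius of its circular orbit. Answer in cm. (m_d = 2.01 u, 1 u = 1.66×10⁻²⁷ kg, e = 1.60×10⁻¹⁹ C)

r ≈ 1.70 cm

Convert the energy: K = 57.4 keV = 9.18×10^-15 J.
v = √(2K/m) = √(2·9.18×10^-15/3.34×10^-27) = 2.35×10^6 m/s.
r = mv/(qB) = (3.34×10^-27)(2.35×10^6) / [(1×1.60×10^-19)(2.88)] = 0.0170 m.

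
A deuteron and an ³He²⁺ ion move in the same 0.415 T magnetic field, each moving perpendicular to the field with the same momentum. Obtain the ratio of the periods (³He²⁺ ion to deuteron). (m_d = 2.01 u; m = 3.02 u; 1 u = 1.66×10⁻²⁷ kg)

ratio ≈ 0.751

T = 2πm/(qB) is independent of speed, so T₂/T₁ = (m₂/q₂)/(m₁/q₁).
T_{³He²⁺ ion}/T_{deuteron} = (5.01×10^-27/2e) / (3.34×10^-27/1e) = 0.751.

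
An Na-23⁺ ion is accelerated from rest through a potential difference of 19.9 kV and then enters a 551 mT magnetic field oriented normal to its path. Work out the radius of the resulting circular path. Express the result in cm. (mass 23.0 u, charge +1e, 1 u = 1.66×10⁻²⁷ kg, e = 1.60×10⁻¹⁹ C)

r ≈ 17.7 cm

The kinetic energy gained is K = qV = (1×1.60×10^-19)(1.99×10^4) = 3.18×10^-15 J.
v = √(2K/m) = 4.08×10^5 m/s.
r = mv/(qB) = (3.82×10^-26)(4.08×10^5) / [(1×1.60×10^-19)(0.551)] = 0.177 m.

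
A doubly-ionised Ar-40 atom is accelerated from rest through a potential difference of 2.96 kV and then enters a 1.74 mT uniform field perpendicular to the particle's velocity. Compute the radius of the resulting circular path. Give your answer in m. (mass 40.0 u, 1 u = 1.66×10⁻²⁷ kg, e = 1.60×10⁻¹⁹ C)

The kinetic energy gained is K = qV = (2×1.60×10^-19)(2960) = 9.47×10^-16 J.
v = √(2K/m) = 1.69×10^5 m/s.
r = mv/(qB) = (6.64×10^-26)(1.69×10^5) / [(2×1.60×10^-19)(1.74×10^-3)] = 20.1 m.

r ≈ 20.1 m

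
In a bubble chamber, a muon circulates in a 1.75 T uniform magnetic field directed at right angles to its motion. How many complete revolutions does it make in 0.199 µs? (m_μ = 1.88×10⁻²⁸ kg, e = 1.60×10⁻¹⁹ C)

T = 2πm/(qB) = 2π(1.88×10^-28) / [(1×1.60×10^-19)(1.75)] = 4.2187×10^-9 s.
N = t/T = 1.99×10^-7 / 4.2187×10^-9 ≈ 47.17, so 47 complete revolutions.

N = 47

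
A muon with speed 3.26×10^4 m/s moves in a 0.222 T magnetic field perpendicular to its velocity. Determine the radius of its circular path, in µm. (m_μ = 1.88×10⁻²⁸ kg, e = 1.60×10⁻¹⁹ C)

The magnetic force provides the centripetal force: qvB = mv²/r, so r = mv/(qB).
r = (1.88×10^-28 kg)(3.26×10^4 m/s) / [(1×1.60×10^-19 C)(0.222 T)] = 1.73×10^-4 m.

r ≈ 173 µm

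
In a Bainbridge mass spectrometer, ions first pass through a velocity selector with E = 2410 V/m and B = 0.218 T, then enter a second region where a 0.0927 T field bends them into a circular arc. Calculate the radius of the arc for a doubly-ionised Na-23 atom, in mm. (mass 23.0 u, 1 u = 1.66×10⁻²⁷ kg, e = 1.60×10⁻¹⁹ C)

The selector passes v = E/B = 2410/0.218 = 1.11×10^4 m/s.
In the deflection region, r = mv/(qB₂) = (3.82×10^-26)(1.11×10^4) / [(2×1.60×10^-19)(0.0927)] = 0.0142 m.

r ≈ 14.2 mm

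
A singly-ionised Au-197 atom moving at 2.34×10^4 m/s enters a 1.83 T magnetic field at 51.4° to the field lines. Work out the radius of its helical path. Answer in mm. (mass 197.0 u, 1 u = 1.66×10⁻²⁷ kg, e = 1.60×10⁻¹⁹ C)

r ≈ 20.4 mm

Only the perpendicular component v⊥ = v sin51.4° = 1.83×10^4 m/s is bent by the field.
r = m v⊥ /(qB) = (3.27×10^-25)(1.83×10^4) / [(1×1.60×10^-19)(1.83)] = 0.0204 m.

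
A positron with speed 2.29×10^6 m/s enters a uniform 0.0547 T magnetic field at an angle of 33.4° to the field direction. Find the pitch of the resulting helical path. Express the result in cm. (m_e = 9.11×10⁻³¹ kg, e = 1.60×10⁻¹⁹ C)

pitch ≈ 0.125 cm

The velocity component along B is v∥ = v cos33.4° = 1.91×10^6 m/s.
The cyclotron period T = 2πm/(qB) = 6.54×10^-10 s is set by m, q, B alone.
Pitch = v∥·T = (1.91×10^6)(6.54×10^-10) = 1.25×10^-3 m.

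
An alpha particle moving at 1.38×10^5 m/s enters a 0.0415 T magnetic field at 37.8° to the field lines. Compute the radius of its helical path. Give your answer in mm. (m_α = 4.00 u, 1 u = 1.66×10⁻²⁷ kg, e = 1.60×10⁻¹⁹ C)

r ≈ 42.3 mm

Only the perpendicular component v⊥ = v sin37.8° = 8.46×10^4 m/s is bent by the field.
r = m v⊥ /(qB) = (6.64×10^-27)(8.46×10^4) / [(2×1.60×10^-19)(0.0415)] = 0.0423 m.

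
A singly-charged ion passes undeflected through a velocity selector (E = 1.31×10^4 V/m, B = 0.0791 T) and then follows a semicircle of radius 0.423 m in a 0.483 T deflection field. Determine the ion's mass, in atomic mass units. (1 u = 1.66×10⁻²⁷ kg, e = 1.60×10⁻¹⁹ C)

m ≈ 119 u

v = E/B₁ = 1.66×10^5 m/s.
From r = mv/(qB₂), m = qB₂r/v = (1×1.60×10^-19)(0.483)(0.423) / (1.66×10^5) = 1.97×10^-25 kg.
In atomic mass units: m = 1.97×10^-25 / 1.66×10^-27 = 119 u.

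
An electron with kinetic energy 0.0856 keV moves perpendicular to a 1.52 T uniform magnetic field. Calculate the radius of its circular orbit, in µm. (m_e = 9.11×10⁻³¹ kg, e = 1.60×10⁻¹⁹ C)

r ≈ 20.5 µm

Convert the energy: K = 0.0856 keV = 1.37×10^-17 J.
v = √(2K/m) = √(2·1.37×10^-17/9.11×10^-31) = 5.48×10^6 m/s.
r = mv/(qB) = (9.11×10^-31)(5.48×10^6) / [(1×1.60×10^-19)(1.52)] = 2.05×10^-5 m.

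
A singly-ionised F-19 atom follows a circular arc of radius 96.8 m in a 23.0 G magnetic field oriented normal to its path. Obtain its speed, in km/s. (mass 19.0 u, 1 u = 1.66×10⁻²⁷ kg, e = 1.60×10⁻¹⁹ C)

v ≈ 1130 km/s

From qvB = mv²/r, v = qBr/m.
v = (1×1.60×10^-19)(2.30×10^-3)(96.8) / (3.15×10^-26) = 1.13×10^6 m/s.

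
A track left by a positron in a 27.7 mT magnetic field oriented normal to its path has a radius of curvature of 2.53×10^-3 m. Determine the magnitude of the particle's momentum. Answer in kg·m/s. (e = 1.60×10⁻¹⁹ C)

p ≈ 1.12×10^-23 kg·m/s

Since qvB = mv²/r, the momentum p = mv = qBr.
p = (1×1.60×10^-19)(0.0277)(2.53×10^-3) = 1.12×10^-23 kg·m/s.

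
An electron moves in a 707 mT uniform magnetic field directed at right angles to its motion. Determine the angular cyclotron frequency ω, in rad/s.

ω ≈ 1.24×10^11 rad/s

ω = qB/m = (1×1.60×10^-19)(0.707) / (9.11×10^-31) = 1.24×10^11 rad/s.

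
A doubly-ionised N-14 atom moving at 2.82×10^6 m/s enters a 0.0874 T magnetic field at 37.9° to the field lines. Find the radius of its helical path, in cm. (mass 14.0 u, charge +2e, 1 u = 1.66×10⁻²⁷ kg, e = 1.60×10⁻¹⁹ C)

r ≈ 144 cm

Only the perpendicular component v⊥ = v sin37.9° = 1.73×10^6 m/s is bent by the field.
r = m v⊥ /(qB) = (2.32×10^-26)(1.73×10^6) / [(2×1.60×10^-19)(0.0874)] = 1.44 m.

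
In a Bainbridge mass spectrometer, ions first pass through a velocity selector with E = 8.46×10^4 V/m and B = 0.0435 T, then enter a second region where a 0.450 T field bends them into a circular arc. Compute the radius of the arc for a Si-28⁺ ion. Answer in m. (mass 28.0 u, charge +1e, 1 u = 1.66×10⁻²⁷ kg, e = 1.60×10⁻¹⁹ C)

r ≈ 1.26 m

The selector passes v = E/B = 8.46×10^4/0.0435 = 1.94×10^6 m/s.
In the deflection region, r = mv/(qB₂) = (4.65×10^-26)(1.94×10^6) / [(1×1.60×10^-19)(0.450)] = 1.26 m.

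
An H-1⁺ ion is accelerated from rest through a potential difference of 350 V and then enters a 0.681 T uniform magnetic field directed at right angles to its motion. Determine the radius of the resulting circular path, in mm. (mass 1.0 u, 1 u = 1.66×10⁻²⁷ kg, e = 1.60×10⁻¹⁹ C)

The kinetic energy gained is K = qV = (1×1.60×10^-19)(350) = 5.60×10^-17 J.
v = √(2K/m) = 2.60×10^5 m/s.
r = mv/(qB) = (1.66×10^-27)(2.60×10^5) / [(1×1.60×10^-19)(0.681)] = 3.96×10^-3 m.

r ≈ 3.96 mm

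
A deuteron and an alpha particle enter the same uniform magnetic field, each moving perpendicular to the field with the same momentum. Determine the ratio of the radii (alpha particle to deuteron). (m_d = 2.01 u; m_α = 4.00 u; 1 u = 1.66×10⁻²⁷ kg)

r = p/(qB) ⇒ at equal p, r ∝ 1/q.
r_{alpha particle}/r_{deuteron} = 0.500.

ratio ≈ 0.500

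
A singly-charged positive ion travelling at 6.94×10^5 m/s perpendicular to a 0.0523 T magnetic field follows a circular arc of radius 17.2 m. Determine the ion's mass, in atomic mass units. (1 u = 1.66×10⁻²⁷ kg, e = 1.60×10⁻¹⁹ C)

qvB = mv²/r ⇒ m = qBr/v.
m = (1×1.60×10^-19)(0.0523)(17.2) / (6.94×10^5) = 2.07×10^-25 kg = 125 u.

m ≈ 125 u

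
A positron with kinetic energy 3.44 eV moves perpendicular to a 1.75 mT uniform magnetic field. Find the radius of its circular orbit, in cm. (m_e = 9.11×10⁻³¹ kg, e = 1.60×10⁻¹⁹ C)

Convert the energy: K = 3.44 eV = 5.50×10^-19 J.
v = √(2K/m) = √(2·5.50×10^-19/9.11×10^-31) = 1.10×10^6 m/s.
r = mv/(qB) = (9.11×10^-31)(1.10×10^6) / [(1×1.60×10^-19)(1.75×10^-3)] = 3.58×10^-3 m.

r ≈ 0.358 cm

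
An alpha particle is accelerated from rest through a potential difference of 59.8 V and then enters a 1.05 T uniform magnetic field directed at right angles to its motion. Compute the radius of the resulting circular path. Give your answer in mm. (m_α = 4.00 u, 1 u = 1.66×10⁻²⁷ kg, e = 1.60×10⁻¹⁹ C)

r ≈ 1.50 mm

The kinetic energy gained is K = qV = (2×1.60×10^-19)(59.8) = 1.91×10^-17 J.
v = √(2K/m) = 7.59×10^4 m/s.
r = mv/(qB) = (6.64×10^-27)(7.59×10^4) / [(2×1.60×10^-19)(1.05)] = 1.50×10^-3 m.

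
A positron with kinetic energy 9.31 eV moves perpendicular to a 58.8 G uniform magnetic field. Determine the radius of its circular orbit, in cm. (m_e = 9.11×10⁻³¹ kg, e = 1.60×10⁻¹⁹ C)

Convert the energy: K = 9.31 eV = 1.49×10^-18 J.
v = √(2K/m) = √(2·1.49×10^-18/9.11×10^-31) = 1.81×10^6 m/s.
r = mv/(qB) = (9.11×10^-31)(1.81×10^6) / [(1×1.60×10^-19)(5.88×10^-3)] = 1.75×10^-3 m.

r ≈ 0.175 cm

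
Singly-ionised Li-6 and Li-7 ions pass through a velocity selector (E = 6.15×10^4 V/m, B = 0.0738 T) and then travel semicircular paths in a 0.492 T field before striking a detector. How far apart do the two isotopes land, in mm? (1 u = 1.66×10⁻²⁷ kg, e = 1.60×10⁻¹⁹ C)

Both emerge at v = E/B₁ = 8.33×10^5 m/s.
r = mv/(qB₂), so r₁ = 0.1054 m and r₂ = 0.1230 m, giving Δr = 0.0176 m.
After a semicircle each ion lands a diameter 2r from the entry slit, so the separation is 2Δr = 0.0351 m.

Δd ≈ 35.1 mm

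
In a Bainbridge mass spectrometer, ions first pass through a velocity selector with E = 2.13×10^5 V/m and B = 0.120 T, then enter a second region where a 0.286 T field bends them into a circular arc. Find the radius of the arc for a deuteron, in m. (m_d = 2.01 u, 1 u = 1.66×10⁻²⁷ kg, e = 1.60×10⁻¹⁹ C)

r ≈ 0.129 m

The selector passes v = E/B = 2.13×10^5/0.120 = 1.77×10^6 m/s.
In the deflection region, r = mv/(qB₂) = (3.34×10^-27)(1.77×10^6) / [(1×1.60×10^-19)(0.286)] = 0.129 m.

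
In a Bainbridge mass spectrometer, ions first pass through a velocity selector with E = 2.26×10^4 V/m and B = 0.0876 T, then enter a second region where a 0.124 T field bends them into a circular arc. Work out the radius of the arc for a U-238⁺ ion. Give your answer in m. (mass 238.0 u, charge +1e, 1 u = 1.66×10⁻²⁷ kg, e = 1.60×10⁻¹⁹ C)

r ≈ 5.14 m

The selector passes v = E/B = 2.26×10^4/0.0876 = 2.58×10^5 m/s.
In the deflection region, r = mv/(qB₂) = (3.95×10^-25)(2.58×10^5) / [(1×1.60×10^-19)(0.124)] = 5.14 m.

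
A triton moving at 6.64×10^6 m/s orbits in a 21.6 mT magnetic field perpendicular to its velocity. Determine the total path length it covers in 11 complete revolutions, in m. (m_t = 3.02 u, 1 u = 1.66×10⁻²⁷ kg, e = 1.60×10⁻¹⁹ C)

r = mv/(qB) = 9.63 m, so one revolution covers 2πr = 60.5 m.
In 11 revolutions: L = 11·2πr = 666 m.

L ≈ 666 m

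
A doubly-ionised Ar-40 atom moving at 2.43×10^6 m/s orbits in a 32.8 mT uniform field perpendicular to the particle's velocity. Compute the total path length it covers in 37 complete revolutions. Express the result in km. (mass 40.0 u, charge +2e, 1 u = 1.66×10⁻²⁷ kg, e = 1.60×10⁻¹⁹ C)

r = mv/(qB) = 15.4 m, so one revolution covers 2πr = 96.6 m.
In 37 revolutions: L = 37·2πr = 3570 m.

L ≈ 3.57 km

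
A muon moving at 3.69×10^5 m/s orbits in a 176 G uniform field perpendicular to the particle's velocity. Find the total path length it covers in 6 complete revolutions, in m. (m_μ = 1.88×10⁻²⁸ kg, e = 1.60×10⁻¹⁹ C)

r = mv/(qB) = 0.0246 m, so one revolution covers 2πr = 0.155 m.
In 6 revolutions: L = 6·2πr = 0.929 m.

L ≈ 0.929 m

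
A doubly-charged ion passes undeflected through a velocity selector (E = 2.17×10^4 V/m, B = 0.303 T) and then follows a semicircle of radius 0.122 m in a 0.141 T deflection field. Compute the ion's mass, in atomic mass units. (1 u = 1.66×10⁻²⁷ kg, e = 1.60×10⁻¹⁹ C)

v = E/B₁ = 7.16×10^4 m/s.
From r = mv/(qB₂), m = qB₂r/v = (2×1.60×10^-19)(0.141)(0.122) / (7.16×10^4) = 7.69×10^-26 kg.
In atomic mass units: m = 7.69×10^-26 / 1.66×10^-27 = 46.3 u.

m ≈ 46.3 u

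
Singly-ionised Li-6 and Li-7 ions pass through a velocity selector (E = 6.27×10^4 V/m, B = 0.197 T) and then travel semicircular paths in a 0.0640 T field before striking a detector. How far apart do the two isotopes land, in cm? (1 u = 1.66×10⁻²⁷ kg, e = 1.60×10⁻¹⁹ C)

Both emerge at v = E/B₁ = 3.18×10^5 m/s.
r = mv/(qB₂), so r₁ = 0.3096 m and r₂ = 0.3612 m, giving Δr = 0.0516 m.
After a semicircle each ion lands a diameter 2r from the entry slit, so the separation is 2Δr = 0.103 m.

Δd ≈ 10.3 cm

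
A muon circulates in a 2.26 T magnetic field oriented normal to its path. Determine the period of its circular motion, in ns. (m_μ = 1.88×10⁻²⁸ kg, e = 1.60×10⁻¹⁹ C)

T ≈ 3.27 ns

The cyclotron period is independent of speed: T = 2πm/(qB).
T = 2π(1.88×10^-28) / [(1×1.60×10^-19)(2.26)] = 3.27×10^-9 s.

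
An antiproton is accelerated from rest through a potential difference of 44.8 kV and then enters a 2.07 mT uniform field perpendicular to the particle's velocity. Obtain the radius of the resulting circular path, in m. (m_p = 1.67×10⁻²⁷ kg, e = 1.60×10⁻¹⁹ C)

r ≈ 14.8 m

The kinetic energy gained is K = qV = (1×1.60×10^-19)(4.48×10^4) = 7.17×10^-15 J.
v = √(2K/m) = 2.93×10^6 m/s.
r = mv/(qB) = (1.67×10^-27)(2.93×10^6) / [(1×1.60×10^-19)(2.07×10^-3)] = 14.8 m.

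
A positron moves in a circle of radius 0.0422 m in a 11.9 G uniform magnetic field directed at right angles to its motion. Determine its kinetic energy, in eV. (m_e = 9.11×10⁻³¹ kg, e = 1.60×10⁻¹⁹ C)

K ≈ 221 eV

v = qBr/m = (1×1.60×10^-19)(1.19×10^-3)(0.0422) / (9.11×10^-31) = 8.82×10^6 m/s.
K = ½mv² = 0.5·(9.11×10^-31)·(8.82×10^6)² = 3.54×10^-17 J = 221 eV.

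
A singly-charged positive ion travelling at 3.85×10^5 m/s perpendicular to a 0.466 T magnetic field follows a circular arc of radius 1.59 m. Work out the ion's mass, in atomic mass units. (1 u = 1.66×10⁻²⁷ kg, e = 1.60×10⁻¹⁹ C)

m ≈ 185 u

qvB = mv²/r ⇒ m = qBr/v.
m = (1×1.60×10^-19)(0.466)(1.59) / (3.85×10^5) = 3.08×10^-25 kg = 185 u.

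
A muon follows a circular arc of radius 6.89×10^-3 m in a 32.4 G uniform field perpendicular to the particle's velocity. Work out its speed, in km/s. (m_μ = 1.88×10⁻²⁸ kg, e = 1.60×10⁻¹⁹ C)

From qvB = mv²/r, v = qBr/m.
v = (1×1.60×10^-19)(3.24×10^-3)(6.89×10^-3) / (1.88×10^-28) = 1.90×10^4 m/s.

v ≈ 19.0 km/s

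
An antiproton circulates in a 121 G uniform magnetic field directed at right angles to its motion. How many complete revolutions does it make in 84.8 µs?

T = 2πm/(qB) = 2π(1.67×10^-27) / [(1×1.60×10^-19)(0.0121)] = 5.4199×10^-6 s.
N = t/T = 8.48×10^-5 / 5.4199×10^-6 ≈ 15.65, so 15 complete revolutions.

N = 15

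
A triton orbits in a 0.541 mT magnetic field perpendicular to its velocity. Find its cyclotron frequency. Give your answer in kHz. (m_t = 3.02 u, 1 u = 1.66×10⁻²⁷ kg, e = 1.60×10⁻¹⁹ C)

f ≈ 2.75 kHz

f = qB/(2πm) = (1×1.60×10^-19)(5.41×10^-4) / [2π(5.01×10^-27)] = 2750 Hz.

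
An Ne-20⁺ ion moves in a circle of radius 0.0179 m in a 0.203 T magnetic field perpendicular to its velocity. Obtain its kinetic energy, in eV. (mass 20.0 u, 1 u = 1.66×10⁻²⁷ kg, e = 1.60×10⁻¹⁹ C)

v = qBr/m = (1×1.60×10^-19)(0.203)(0.0179) / (3.32×10^-26) = 1.75×10^4 m/s.
K = ½mv² = 0.5·(3.32×10^-26)·(1.75×10^4)² = 5.09×10^-18 J = 31.8 eV.

K ≈ 31.8 eV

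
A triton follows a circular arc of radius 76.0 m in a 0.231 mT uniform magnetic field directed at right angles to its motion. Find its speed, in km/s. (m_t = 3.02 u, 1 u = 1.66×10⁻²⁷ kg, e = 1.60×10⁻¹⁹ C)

From qvB = mv²/r, v = qBr/m.
v = (1×1.60×10^-19)(2.31×10^-4)(76.0) / (5.01×10^-27) = 5.60×10^5 m/s.

v ≈ 560 km/s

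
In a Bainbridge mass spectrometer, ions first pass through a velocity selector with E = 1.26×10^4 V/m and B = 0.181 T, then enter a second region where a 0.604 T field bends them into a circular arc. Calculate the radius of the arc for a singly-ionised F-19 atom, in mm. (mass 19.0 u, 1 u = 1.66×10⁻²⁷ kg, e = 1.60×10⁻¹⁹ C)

The selector passes v = E/B = 1.26×10^4/0.181 = 6.96×10^4 m/s.
In the deflection region, r = mv/(qB₂) = (3.15×10^-26)(6.96×10^4) / [(1×1.60×10^-19)(0.604)] = 0.0227 m.

r ≈ 22.7 mm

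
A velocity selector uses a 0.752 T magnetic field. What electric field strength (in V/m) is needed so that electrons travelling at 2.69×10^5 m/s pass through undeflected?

qE = qvB ⇒ E = vB = (2.69×10^5)(0.752) = 2.02×10^5 V/m.

E ≈ 2.02×10^5 V/m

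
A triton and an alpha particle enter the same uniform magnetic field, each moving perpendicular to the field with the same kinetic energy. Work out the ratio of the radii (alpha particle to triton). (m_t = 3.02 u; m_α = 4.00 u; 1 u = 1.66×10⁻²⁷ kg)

r = √(2mK)/(qB) ⇒ at equal K, r ∝ √m/q.
r_{alpha particle}/r_{triton} = 0.575.

ratio ≈ 0.575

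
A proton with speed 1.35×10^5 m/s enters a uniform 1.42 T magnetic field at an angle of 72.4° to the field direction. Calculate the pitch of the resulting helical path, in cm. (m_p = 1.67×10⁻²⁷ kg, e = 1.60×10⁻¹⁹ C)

pitch ≈ 0.189 cm

The velocity component along B is v∥ = v cos72.4° = 4.08×10^4 m/s.
The cyclotron period T = 2πm/(qB) = 4.62×10^-8 s is set by m, q, B alone.
Pitch = v∥·T = (4.08×10^4)(4.62×10^-8) = 1.89×10^-3 m.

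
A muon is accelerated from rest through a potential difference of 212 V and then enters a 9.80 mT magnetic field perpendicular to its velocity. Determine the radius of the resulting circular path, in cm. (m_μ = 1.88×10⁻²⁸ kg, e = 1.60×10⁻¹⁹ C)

r ≈ 7.20 cm

The kinetic energy gained is K = qV = (1×1.60×10^-19)(212) = 3.39×10^-17 J.
v = √(2K/m) = 6.01×10^5 m/s.
r = mv/(qB) = (1.88×10^-28)(6.01×10^5) / [(1×1.60×10^-19)(9.80×10^-3)] = 0.0720 m.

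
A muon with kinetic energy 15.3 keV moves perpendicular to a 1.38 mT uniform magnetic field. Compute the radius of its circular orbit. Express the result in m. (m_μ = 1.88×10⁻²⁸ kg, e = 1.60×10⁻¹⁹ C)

r ≈ 4.35 m

Convert the energy: K = 15.3 keV = 2.45×10^-15 J.
v = √(2K/m) = √(2·2.45×10^-15/1.88×10^-28) = 5.10×10^6 m/s.
r = mv/(qB) = (1.88×10^-28)(5.10×10^6) / [(1×1.60×10^-19)(1.38×10^-3)] = 4.35 m.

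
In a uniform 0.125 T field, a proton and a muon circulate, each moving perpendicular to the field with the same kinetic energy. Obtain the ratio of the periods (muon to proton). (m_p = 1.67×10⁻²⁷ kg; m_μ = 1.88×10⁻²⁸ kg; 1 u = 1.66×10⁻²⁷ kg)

T = 2πm/(qB) is independent of speed, so T₂/T₁ = (m₂/q₂)/(m₁/q₁).
T_{muon}/T_{proton} = (1.88×10^-28/1e) / (1.67×10^-27/1e) = 0.113.

ratio ≈ 0.113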